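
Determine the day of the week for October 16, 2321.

Doomsday rule: the anchor day for the 2300s is Wednesday. For year 21: 21÷12 = 1 r 9, and 9÷4 = 2, so 1+9+2 = 12.
Wednesday + 12 ≡ Monday — that's 2321's doomsday.
In October the doomsday date is Oct 10.
Oct 16 is 6 days after Oct 10; 6 mod 7 = 6, so Monday + 6 = Sunday.

Sunday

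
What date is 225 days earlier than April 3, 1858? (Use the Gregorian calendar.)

August 21, 1857

−3 → Mar 31, 1858 (end of Mar, 31 days; 222 left).
−31 → Feb 28, 1858 (end of Feb, 28 days; 191 left).
−28 → Jan 31, 1858 (end of Jan, 31 days; 163 left).
−31 → Dec 31, 1857 (end of Dec, 31 days; 132 left).
−31 → Nov 30, 1857 (end of Nov, 30 days; 101 left).
−30 → Oct 31, 1857 (end of Oct, 31 days; 71 left).
−31 → Sep 30, 1857 (end of Sep, 30 days; 40 left).
−30 → Aug 31, 1857 (end of Aug, 31 days; 10 left).
−10 → Aug 21, 1857.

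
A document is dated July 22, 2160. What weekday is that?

Doomsday rule: the anchor day for the 2100s is Sunday. For year 60: 60÷12 = 5 r 0, and 0÷4 = 0, so 5+0+0 = 5.
Sunday + 5 ≡ Friday — that's 2160's doomsday.
In July the doomsday date is Jul 11.
Jul 22 is 11 days after Jul 11; 11 mod 7 = 4, so Friday + 4 = Tuesday.

Tuesday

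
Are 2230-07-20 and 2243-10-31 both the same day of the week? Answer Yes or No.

Yes

From Jul 20, 2230 to Oct 31, 2243 is 4851 days.
4851 mod 7 = 0, so they are the same weekday.
(Jul 20, 2230 is a Tuesday; Oct 31, 2243 is a Tuesday.)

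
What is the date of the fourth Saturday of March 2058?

March 23, 2058

March 1, 2058 is a Friday.
The first Saturday is therefore March 2 (1 days later).
The fourth Saturday is 2 + 3×7 = March 23.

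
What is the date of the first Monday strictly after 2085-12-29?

December 31, 2085

Dec 29, 2085 is a Saturday.
From Saturday to the next Monday is 2 days.
Dec 29, 2085 + 2 = Dec 31, 2085.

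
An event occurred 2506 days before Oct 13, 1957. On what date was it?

December 3, 1950

−365 (one year) → Oct 13, 1956 (2141 left).
−366 (one year; includes Feb 29, 1956) → Oct 13, 1955 (1775 left).
−365 (one year) → Oct 13, 1954 (1410 left).
−365 (one year) → Oct 13, 1953 (1045 left).
−365 (one year) → Oct 13, 1952 (680 left).
−366 (one year; includes Feb 29, 1952) → Oct 13, 1951 (314 left).
−13 → Sep 30, 1951 (end of Sep, 30 days; 301 left).
−30 → Aug 31, 1951 (end of Aug, 31 days; 271 left).
−31 → Jul 31, 1951 (end of Jul, 31 days; 240 left).
−31 → Jun 30, 1951 (end of Jun, 30 days; 209 left).
−30 → May 31, 1951 (end of May, 31 days; 179 left).
−31 → Apr 30, 1951 (end of Apr, 30 days; 148 left).
−30 → Mar 31, 1951 (end of Mar, 31 days; 118 left).
−31 → Feb 28, 1951 (end of Feb, 28 days; 87 left).
−28 → Jan 31, 1951 (end of Jan, 31 days; 59 left).
−31 → Dec 31, 1950 (end of Dec, 31 days; 28 left).
−28 → Dec 3, 1950.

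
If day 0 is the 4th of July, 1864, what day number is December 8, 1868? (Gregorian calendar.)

Jul 4, 1864 → Jul 4, 1865: 365 days.
Jul 4, 1865 → Jul 4, 1866: 365 days.
Jul 4, 1866 → Jul 4, 1867: 365 days.
Jul 4, 1867 → Jul 4, 1868: 366 days (Feb 29, 1868 is in that span).
Jul 4, 1868 → Aug 4, 1868: 31 days (July has 31).
Aug 4, 1868 → Sep 4, 1868: 31 days (August has 31).
Sep 4, 1868 → Oct 4, 1868: 30 days (September has 30).
Oct 4, 1868 → Nov 4, 1868: 31 days (October has 31).
Nov 4, 1868 → Dec 4, 1868: 30 days (November has 30).
Dec 4, 1868 → Dec 8, 1868: 4 days.
Total: 1618 days.

1618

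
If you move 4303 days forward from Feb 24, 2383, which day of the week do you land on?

Feb 24, 2383 is a Thursday.
4303 mod 7 = 5, so 4303 days after a Thursday is Thursday + 5 = Tuesday.

Tuesday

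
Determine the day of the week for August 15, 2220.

Doomsday rule: the anchor day for the 2200s is Friday. For year 20: 20÷12 = 1 r 8, and 8÷4 = 2, so 1+8+2 = 11.
Friday + 11 ≡ Tuesday — that's 2220's doomsday.
In August the doomsday date is Aug 8.
Aug 15 is 7 days after Aug 8; 7 mod 7 = 0, so Tuesday + 0 = Tuesday.

Tuesday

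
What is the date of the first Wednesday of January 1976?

January 1, 1976 is a Thursday.
The first Wednesday is therefore January 7 (6 days later).

January 7, 1976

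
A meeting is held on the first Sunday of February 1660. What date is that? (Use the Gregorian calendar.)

February 1, 1660

February 1, 1660 is a Sunday.
The first Sunday is therefore February 1 (same day).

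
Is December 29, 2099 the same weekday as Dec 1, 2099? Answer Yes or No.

From Dec 1, 2099 to Dec 29, 2099 is 28 days.
28 mod 7 = 0, so they are the same weekday.
(Dec 1, 2099 is a Tuesday; Dec 29, 2099 is a Tuesday.)

Yes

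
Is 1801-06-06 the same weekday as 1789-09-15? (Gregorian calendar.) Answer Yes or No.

No

From Sep 15, 1789 to Jun 6, 1801 is 4281 days.
4281 mod 7 = 4, so they are different weekdays.
(Sep 15, 1789 is a Tuesday; Jun 6, 1801 is a Saturday.)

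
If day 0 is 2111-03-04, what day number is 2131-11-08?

Mar 4, 2111 → Mar 4, 2112: 366 days (Feb 29, 2112 is in that span).
Mar 4, 2112 → Mar 4, 2113: 365 days.
Mar 4, 2113 → Mar 4, 2114: 365 days.
Mar 4, 2114 → Mar 4, 2115: 365 days.
Mar 4, 2115 → Mar 4, 2116: 366 days (Feb 29, 2116 is in that span).
Mar 4, 2116 → Mar 4, 2117: 365 days.
Mar 4, 2117 → Mar 4, 2118: 365 days.
Mar 4, 2118 → Mar 4, 2119: 365 days.
Mar 4, 2119 → Mar 4, 2120: 366 days (Feb 29, 2120 is in that span).
Mar 4, 2120 → Mar 4, 2121: 365 days.
Mar 4, 2121 → Mar 4, 2122: 365 days.
Mar 4, 2122 → Mar 4, 2123: 365 days.
Mar 4, 2123 → Mar 4, 2124: 366 days (Feb 29, 2124 is in that span).
Mar 4, 2124 → Mar 4, 2125: 365 days.
Mar 4, 2125 → Mar 4, 2126: 365 days.
Mar 4, 2126 → Mar 4, 2127: 365 days.
Mar 4, 2127 → Mar 4, 2128: 366 days (Feb 29, 2128 is in that span).
Mar 4, 2128 → Mar 4, 2129: 365 days.
Mar 4, 2129 → Mar 4, 2130: 365 days.
Mar 4, 2130 → Mar 4, 2131: 365 days.
Mar 4, 2131 → Apr 4, 2131: 31 days (March has 31).
Apr 4, 2131 → May 4, 2131: 30 days (April has 30).
May 4, 2131 → Jun 4, 2131: 31 days (May has 31).
Jun 4, 2131 → Jul 4, 2131: 30 days (June has 30).
Jul 4, 2131 → Aug 4, 2131: 31 days (July has 31).
Aug 4, 2131 → Sep 4, 2131: 31 days (August has 31).
Sep 4, 2131 → Oct 4, 2131: 30 days (September has 30).
Oct 4, 2131 → Nov 4, 2131: 31 days (October has 31).
Nov 4, 2131 → Nov 8, 2131: 4 days.
Total: 7554 days.

7554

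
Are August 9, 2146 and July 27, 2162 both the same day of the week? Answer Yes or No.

Yes

From Aug 9, 2146 to Jul 27, 2162 is 5831 days.
5831 mod 7 = 0, so they are the same weekday.
(Aug 9, 2146 is a Tuesday; Jul 27, 2162 is a Tuesday.)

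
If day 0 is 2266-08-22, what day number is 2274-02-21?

Aug 22, 2266 → Aug 22, 2267: 365 days.
Aug 22, 2267 → Aug 22, 2268: 366 days (Feb 29, 2268 is in that span).
Aug 22, 2268 → Aug 22, 2269: 365 days.
Aug 22, 2269 → Aug 22, 2270: 365 days.
Aug 22, 2270 → Aug 22, 2271: 365 days.
Aug 22, 2271 → Aug 22, 2272: 366 days (Feb 29, 2272 is in that span).
Aug 22, 2272 → Aug 22, 2273: 365 days.
Aug 22, 2273 → Sep 22, 2273: 31 days (August has 31).
Sep 22, 2273 → Oct 22, 2273: 30 days (September has 30).
Oct 22, 2273 → Nov 22, 2273: 31 days (October has 31).
Nov 22, 2273 → Dec 22, 2273: 30 days (November has 30).
Dec 22, 2273 → Jan 22, 2274: 31 days (December has 31).
Jan 22, 2274 → Feb 21, 2274: 30 days.
Total: 2740 days.

2740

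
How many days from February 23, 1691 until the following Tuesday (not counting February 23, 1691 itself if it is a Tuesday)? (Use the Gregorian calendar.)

4

Feb 23, 1691 is a Friday.
From Friday to the next Tuesday is 4 days.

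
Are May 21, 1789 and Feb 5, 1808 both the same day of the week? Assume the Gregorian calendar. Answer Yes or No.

No

From May 21, 1789 to Feb 5, 1808 is 6833 days.
6833 mod 7 = 1, so they are different weekdays.
(May 21, 1789 is a Thursday; Feb 5, 1808 is a Friday.)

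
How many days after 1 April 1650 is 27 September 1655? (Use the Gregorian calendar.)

Apr 1, 1650 → Apr 1, 1651: 365 days.
Apr 1, 1651 → Apr 1, 1652: 366 days (Feb 29, 1652 is in that span).
Apr 1, 1652 → Apr 1, 1653: 365 days.
Apr 1, 1653 → Apr 1, 1654: 365 days.
Apr 1, 1654 → Apr 1, 1655: 365 days.
Apr 1, 1655 → May 1, 1655: 30 days (April has 30).
May 1, 1655 → Jun 1, 1655: 31 days (May has 31).
Jun 1, 1655 → Jul 1, 1655: 30 days (June has 30).
Jul 1, 1655 → Aug 1, 1655: 31 days (July has 31).
Aug 1, 1655 → Sep 1, 1655: 31 days (August has 31).
Sep 1, 1655 → Sep 27, 1655: 26 days.
Total: 2005 days.

2005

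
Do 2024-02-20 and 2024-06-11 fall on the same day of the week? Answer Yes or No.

Yes

From Feb 20, 2024 to Jun 11, 2024 is 112 days.
112 mod 7 = 0, so they are the same weekday.
(Feb 20, 2024 is a Tuesday; Jun 11, 2024 is a Tuesday.)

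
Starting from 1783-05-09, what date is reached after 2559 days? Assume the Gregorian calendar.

May 11, 1790

+366 (one year; includes Feb 29, 1784) → May 9, 1784 (2193 left).
+365 (one year) → May 9, 1785 (1828 left).
+365 (one year) → May 9, 1786 (1463 left).
+365 (one year) → May 9, 1787 (1098 left).
+366 (one year; includes Feb 29, 1788) → May 9, 1788 (732 left).
+365 (one year) → May 9, 1789 (367 left).
May has 31 days: +23 → Jun 1, 1789 (344 left).
Jun has 30 days: +30 → Jul 1, 1789 (314 left).
Jul has 31 days: +31 → Aug 1, 1789 (283 left).
Aug has 31 days: +31 → Sep 1, 1789 (252 left).
Sep has 30 days: +30 → Oct 1, 1789 (222 left).
Oct has 31 days: +31 → Nov 1, 1789 (191 left).
Nov has 30 days: +30 → Dec 1, 1789 (161 left).
Dec has 31 days: +31 → Jan 1, 1790 (130 left).
Jan has 31 days: +31 → Feb 1, 1790 (99 left).
Feb has 28 days: +28 → Mar 1, 1790 (71 left).
Mar has 31 days: +31 → Apr 1, 1790 (40 left).
Apr has 30 days: +30 → May 1, 1790 (10 left).
+10 → May 11, 1790.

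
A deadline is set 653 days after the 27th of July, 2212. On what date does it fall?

+365 (one year) → Jul 27, 2213 (288 left).
Jul has 31 days: +5 → Aug 1, 2213 (283 left).
Aug has 31 days: +31 → Sep 1, 2213 (252 left).
Sep has 30 days: +30 → Oct 1, 2213 (222 left).
Oct has 31 days: +31 → Nov 1, 2213 (191 left).
Nov has 30 days: +30 → Dec 1, 2213 (161 left).
Dec has 31 days: +31 → Jan 1, 2214 (130 left).
Jan has 31 days: +31 → Feb 1, 2214 (99 left).
Feb has 28 days: +28 → Mar 1, 2214 (71 left).
Mar has 31 days: +31 → Apr 1, 2214 (40 left).
Apr has 30 days: +30 → May 1, 2214 (10 left).
+10 → May 11, 2214.

May 11, 2214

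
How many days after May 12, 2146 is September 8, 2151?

1945

May 12, 2146 → May 12, 2147: 365 days.
May 12, 2147 → May 12, 2148: 366 days (Feb 29, 2148 is in that span).
May 12, 2148 → May 12, 2149: 365 days.
May 12, 2149 → May 12, 2150: 365 days.
May 12, 2150 → May 12, 2151: 365 days.
May 12, 2151 → Jun 12, 2151: 31 days (May has 31).
Jun 12, 2151 → Jul 12, 2151: 30 days (June has 30).
Jul 12, 2151 → Aug 12, 2151: 31 days (July has 31).
Aug 12, 2151 → Sep 8, 2151: 27 days.
Total: 1945 days.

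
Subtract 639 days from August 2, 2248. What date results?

November 2, 2246

−366 (one year; includes Feb 29, 2248) → Aug 2, 2247 (273 left).
−2 → Jul 31, 2247 (end of Jul, 31 days; 271 left).
−31 → Jun 30, 2247 (end of Jun, 30 days; 240 left).
−30 → May 31, 2247 (end of May, 31 days; 210 left).
−31 → Apr 30, 2247 (end of Apr, 30 days; 179 left).
−30 → Mar 31, 2247 (end of Mar, 31 days; 149 left).
−31 → Feb 28, 2247 (end of Feb, 28 days; 118 left).
−28 → Jan 31, 2247 (end of Jan, 31 days; 90 left).
−31 → Dec 31, 2246 (end of Dec, 31 days; 59 left).
−31 → Nov 30, 2246 (end of Nov, 30 days; 28 left).
−28 → Nov 2, 2246.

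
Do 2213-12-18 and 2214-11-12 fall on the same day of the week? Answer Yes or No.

From Dec 18, 2213 to Nov 12, 2214 is 329 days.
329 mod 7 = 0, so they are the same weekday.
(Dec 18, 2213 is a Saturday; Nov 12, 2214 is a Saturday.)

Yes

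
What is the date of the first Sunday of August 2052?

August 4, 2052

August 1, 2052 is a Thursday.
The first Sunday is therefore August 4 (3 days later).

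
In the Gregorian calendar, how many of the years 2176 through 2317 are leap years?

Multiples of 4 in [2176,2317]: 36.
Of those, multiples of 100: 2 (not leap unless ÷400).
Multiples of 400: 0.
Leap years = 36 − 2 + 0 = 34.

34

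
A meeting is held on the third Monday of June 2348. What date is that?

June 1, 2348 is a Tuesday.
The first Monday is therefore June 7 (6 days later).
The third Monday is 7 + 2×7 = June 21.

June 21, 2348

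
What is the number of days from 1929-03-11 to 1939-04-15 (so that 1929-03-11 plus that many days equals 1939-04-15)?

Mar 11, 1929 → Mar 11, 1930: 365 days.
Mar 11, 1930 → Mar 11, 1931: 365 days.
Mar 11, 1931 → Mar 11, 1932: 366 days (Feb 29, 1932 is in that span).
Mar 11, 1932 → Mar 11, 1933: 365 days.
Mar 11, 1933 → Mar 11, 1934: 365 days.
Mar 11, 1934 → Mar 11, 1935: 365 days.
Mar 11, 1935 → Mar 11, 1936: 366 days (Feb 29, 1936 is in that span).
Mar 11, 1936 → Mar 11, 1937: 365 days.
Mar 11, 1937 → Mar 11, 1938: 365 days.
Mar 11, 1938 → Apr 11, 1938: 31 days (March has 31).
Apr 11, 1938 → May 11, 1938: 30 days (April has 30).
May 11, 1938 → Jun 11, 1938: 31 days (May has 31).
Jun 11, 1938 → Jul 11, 1938: 30 days (June has 30).
Jul 11, 1938 → Aug 11, 1938: 31 days (July has 31).
Aug 11, 1938 → Sep 11, 1938: 31 days (August has 31).
Sep 11, 1938 → Oct 11, 1938: 30 days (September has 30).
Oct 11, 1938 → Nov 11, 1938: 31 days (October has 31).
Nov 11, 1938 → Dec 11, 1938: 30 days (November has 30).
Dec 11, 1938 → Jan 11, 1939: 31 days (December has 31).
Jan 11, 1939 → Feb 11, 1939: 31 days (January has 31).
Feb 11, 1939 → Mar 11, 1939: 28 days (February has 28).
Mar 11, 1939 → Apr 11, 1939: 31 days (March has 31).
Apr 11, 1939 → Apr 15, 1939: 4 days.
Total: 3687 days.

3687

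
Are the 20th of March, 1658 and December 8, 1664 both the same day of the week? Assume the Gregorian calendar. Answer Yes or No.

From Mar 20, 1658 to Dec 8, 1664 is 2455 days.
2455 mod 7 = 5, so they are different weekdays.
(Mar 20, 1658 is a Wednesday; Dec 8, 1664 is a Monday.)

No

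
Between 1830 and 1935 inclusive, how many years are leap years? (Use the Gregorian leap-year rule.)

25

Multiples of 4 in [1830,1935]: 26.
Of those, multiples of 100: 1 (not leap unless ÷400).
Multiples of 400: 0.
Leap years = 26 − 1 + 0 = 25.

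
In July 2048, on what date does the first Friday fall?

July 3, 2048

July 1, 2048 is a Wednesday.
The first Friday is therefore July 3 (2 days later).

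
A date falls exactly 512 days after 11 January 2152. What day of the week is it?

First find the weekday of Jan 11, 2152. Doomsday rule: the anchor day for the 2100s is Sunday. For year 52: 52÷12 = 4 r 4, and 4÷4 = 1, so 4+4+1 = 9.
Sunday + 9 ≡ Tuesday — that's 2152's doomsday.
In January the doomsday date is Jan 4 (2152 is a leap year (divisible by 4)).
Jan 11 is 7 days after Jan 4; 7 mod 7 = 0, so Tuesday + 0 = Tuesday.
512 mod 7 = 1, so 512 days after a Tuesday is Tuesday + 1 = Wednesday.

Wednesday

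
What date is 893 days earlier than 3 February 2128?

−365 (one year) → Feb 3, 2127 (528 left).
−365 (one year) → Feb 3, 2126 (163 left).
−3 → Jan 31, 2126 (end of Jan, 31 days; 160 left).
−31 → Dec 31, 2125 (end of Dec, 31 days; 129 left).
−31 → Nov 30, 2125 (end of Nov, 30 days; 98 left).
−30 → Oct 31, 2125 (end of Oct, 31 days; 68 left).
−31 → Sep 30, 2125 (end of Sep, 30 days; 37 left).
−30 → Aug 31, 2125 (end of Aug, 31 days; 7 left).
−7 → Aug 24, 2125.

August 24, 2125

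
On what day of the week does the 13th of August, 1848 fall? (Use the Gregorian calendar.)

Sunday

Doomsday rule: the anchor day for the 1800s is Friday. For year 48: 48÷12 = 4 r 0, and 0÷4 = 0, so 4+0+0 = 4.
Friday + 4 ≡ Tuesday — that's 1848's doomsday.
In August the doomsday date is Aug 8.
Aug 13 is 5 days after Aug 8; 5 mod 7 = 5, so Tuesday + 5 = Sunday.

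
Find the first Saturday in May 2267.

May 4, 2267

May 1, 2267 is a Wednesday.
The first Saturday is therefore May 4 (3 days later).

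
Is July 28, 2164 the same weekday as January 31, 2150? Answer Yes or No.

Yes

From Jan 31, 2150 to Jul 28, 2164 is 5292 days.
5292 mod 7 = 0, so they are the same weekday.
(Jan 31, 2150 is a Saturday; Jul 28, 2164 is a Saturday.)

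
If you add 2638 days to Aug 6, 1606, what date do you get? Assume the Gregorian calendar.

+365 (one year) → Aug 6, 1607 (2273 left).
+366 (one year; includes Feb 29, 1608) → Aug 6, 1608 (1907 left).
+365 (one year) → Aug 6, 1609 (1542 left).
+365 (one year) → Aug 6, 1610 (1177 left).
+365 (one year) → Aug 6, 1611 (812 left).
+366 (one year; includes Feb 29, 1612) → Aug 6, 1612 (446 left).
+365 (one year) → Aug 6, 1613 (81 left).
Aug has 31 days: +26 → Sep 1, 1613 (55 left).
Sep has 30 days: +30 → Oct 1, 1613 (25 left).
+25 → Oct 26, 1613.

October 26, 1613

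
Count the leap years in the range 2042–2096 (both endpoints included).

Multiples of 4 in [2042,2096]: 14.
Of those, multiples of 100: 0 (not leap unless ÷400).
Multiples of 400: 0.
Leap years = 14 − 0 + 0 = 14.

14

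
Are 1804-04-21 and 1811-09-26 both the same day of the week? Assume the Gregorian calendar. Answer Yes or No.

From Apr 21, 1804 to Sep 26, 1811 is 2714 days.
2714 mod 7 = 5, so they are different weekdays.
(Apr 21, 1804 is a Saturday; Sep 26, 1811 is a Thursday.)

No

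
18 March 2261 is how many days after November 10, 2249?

Nov 10, 2249 → Nov 10, 2250: 365 days.
Nov 10, 2250 → Nov 10, 2251: 365 days.
Nov 10, 2251 → Nov 10, 2252: 366 days (Feb 29, 2252 is in that span).
Nov 10, 2252 → Nov 10, 2253: 365 days.
Nov 10, 2253 → Nov 10, 2254: 365 days.
Nov 10, 2254 → Nov 10, 2255: 365 days.
Nov 10, 2255 → Nov 10, 2256: 366 days (Feb 29, 2256 is in that span).
Nov 10, 2256 → Nov 10, 2257: 365 days.
Nov 10, 2257 → Nov 10, 2258: 365 days.
Nov 10, 2258 → Nov 10, 2259: 365 days.
Nov 10, 2259 → Nov 10, 2260: 366 days (Feb 29, 2260 is in that span).
Nov 10, 2260 → Dec 10, 2260: 30 days (November has 30).
Dec 10, 2260 → Jan 10, 2261: 31 days (December has 31).
Jan 10, 2261 → Feb 10, 2261: 31 days (January has 31).
Feb 10, 2261 → Mar 10, 2261: 28 days (February has 28).
Mar 10, 2261 → Mar 18, 2261: 8 days.
Total: 4146 days.

4146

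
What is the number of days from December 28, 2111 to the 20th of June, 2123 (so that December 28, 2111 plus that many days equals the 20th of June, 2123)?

Dec 28, 2111 → Dec 28, 2112: 366 days (Feb 29, 2112 is in that span).
Dec 28, 2112 → Dec 28, 2113: 365 days.
Dec 28, 2113 → Dec 28, 2114: 365 days.
Dec 28, 2114 → Dec 28, 2115: 365 days.
Dec 28, 2115 → Dec 28, 2116: 366 days (Feb 29, 2116 is in that span).
Dec 28, 2116 → Dec 28, 2117: 365 days.
Dec 28, 2117 → Dec 28, 2118: 365 days.
Dec 28, 2118 → Dec 28, 2119: 365 days.
Dec 28, 2119 → Dec 28, 2120: 366 days (Feb 29, 2120 is in that span).
Dec 28, 2120 → Dec 28, 2121: 365 days.
Dec 28, 2121 → Dec 28, 2122: 365 days.
Dec 28, 2122 → Jan 28, 2123: 31 days (December has 31).
Jan 28, 2123 → Feb 28, 2123: 31 days (January has 31).
Feb 28, 2123 → Mar 28, 2123: 28 days (February has 28).
Mar 28, 2123 → Apr 28, 2123: 31 days (March has 31).
Apr 28, 2123 → May 28, 2123: 30 days (April has 30).
May 28, 2123 → Jun 20, 2123: 23 days.
Total: 4192 days.

4192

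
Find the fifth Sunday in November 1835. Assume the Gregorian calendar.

November 29, 1835

November 1, 1835 is a Sunday.
The first Sunday is therefore November 1 (same day).
The fifth Sunday is 1 + 4×7 = November 29.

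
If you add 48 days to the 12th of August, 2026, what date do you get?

Aug has 31 days: +20 → Sep 1, 2026 (28 left).
+28 → Sep 29, 2026.

September 29, 2026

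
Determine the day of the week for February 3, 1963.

Doomsday rule: the anchor day for the 1900s is Wednesday. For year 63: 63÷12 = 5 r 3, and 3÷4 = 0, so 5+3+0 = 8.
Wednesday + 8 ≡ Thursday — that's 1963's doomsday.
In February the doomsday date is Feb 28 (1963 is not a leap year).
Feb 3 is 25 days before Feb 28; 25 mod 7 = 4, so Thursday − 4 = Sunday.

Sunday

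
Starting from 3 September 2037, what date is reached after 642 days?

+365 (one year) → Sep 3, 2038 (277 left).
Sep has 30 days: +28 → Oct 1, 2038 (249 left).
Oct has 31 days: +31 → Nov 1, 2038 (218 left).
Nov has 30 days: +30 → Dec 1, 2038 (188 left).
Dec has 31 days: +31 → Jan 1, 2039 (157 left).
Jan has 31 days: +31 → Feb 1, 2039 (126 left).
Feb has 28 days: +28 → Mar 1, 2039 (98 left).
Mar has 31 days: +31 → Apr 1, 2039 (67 left).
Apr has 30 days: +30 → May 1, 2039 (37 left).
May has 31 days: +31 → Jun 1, 2039 (6 left).
+6 → Jun 7, 2039.

June 7, 2039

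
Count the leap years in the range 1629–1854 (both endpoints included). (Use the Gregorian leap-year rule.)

54

Multiples of 4 in [1629,1854]: 56.
Of those, multiples of 100: 2 (not leap unless ÷400).
Multiples of 400: 0.
Leap years = 56 − 2 + 0 = 54.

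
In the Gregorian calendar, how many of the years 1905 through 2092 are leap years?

Multiples of 4 in [1905,2092]: 47.
Of those, multiples of 100: 1 (not leap unless ÷400).
Multiples of 400: 1.
Leap years = 47 − 1 + 1 = 47.

47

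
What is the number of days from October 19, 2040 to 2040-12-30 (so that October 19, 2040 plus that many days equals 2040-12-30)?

Oct 19, 2040 → Nov 19, 2040: 31 days (October has 31).
Nov 19, 2040 → Dec 19, 2040: 30 days (November has 30).
Dec 19, 2040 → Dec 30, 2040: 11 days.
Total: 72 days.

72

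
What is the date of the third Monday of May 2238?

May 1, 2238 is a Tuesday.
The first Monday is therefore May 7 (6 days later).
The third Monday is 7 + 2×7 = May 21.

May 21, 2238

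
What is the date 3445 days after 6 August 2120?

+365 (one year) → Aug 6, 2121 (3080 left).
+365 (one year) → Aug 6, 2122 (2715 left).
+365 (one year) → Aug 6, 2123 (2350 left).
+366 (one year; includes Feb 29, 2124) → Aug 6, 2124 (1984 left).
+365 (one year) → Aug 6, 2125 (1619 left).
+365 (one year) → Aug 6, 2126 (1254 left).
+365 (one year) → Aug 6, 2127 (889 left).
+366 (one year; includes Feb 29, 2128) → Aug 6, 2128 (523 left).
+365 (one year) → Aug 6, 2129 (158 left).
Aug has 31 days: +26 → Sep 1, 2129 (132 left).
Sep has 30 days: +30 → Oct 1, 2129 (102 left).
Oct has 31 days: +31 → Nov 1, 2129 (71 left).
Nov has 30 days: +30 → Dec 1, 2129 (41 left).
Dec has 31 days: +31 → Jan 1, 2130 (10 left).
+10 → Jan 11, 2130.

January 11, 2130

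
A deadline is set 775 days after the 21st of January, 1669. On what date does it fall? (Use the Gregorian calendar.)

+365 (one year) → Jan 21, 1670 (410 left).
+365 (one year) → Jan 21, 1671 (45 left).
Jan has 31 days: +11 → Feb 1, 1671 (34 left).
Feb has 28 days: +28 → Mar 1, 1671 (6 left).
+6 → Mar 7, 1671.

March 7, 1671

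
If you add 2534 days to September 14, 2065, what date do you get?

+365 (one year) → Sep 14, 2066 (2169 left).
+365 (one year) → Sep 14, 2067 (1804 left).
+366 (one year; includes Feb 29, 2068) → Sep 14, 2068 (1438 left).
+365 (one year) → Sep 14, 2069 (1073 left).
+365 (one year) → Sep 14, 2070 (708 left).
+365 (one year) → Sep 14, 2071 (343 left).
Sep has 30 days: +17 → Oct 1, 2071 (326 left).
Oct has 31 days: +31 → Nov 1, 2071 (295 left).
Nov has 30 days: +30 → Dec 1, 2071 (265 left).
Dec has 31 days: +31 → Jan 1, 2072 (234 left).
Jan has 31 days: +31 → Feb 1, 2072 (203 left).
Feb has 29 days: +29 → Mar 1, 2072 (174 left).
Mar has 31 days: +31 → Apr 1, 2072 (143 left).
Apr has 30 days: +30 → May 1, 2072 (113 left).
May has 31 days: +31 → Jun 1, 2072 (82 left).
Jun has 30 days: +30 → Jul 1, 2072 (52 left).
Jul has 31 days: +31 → Aug 1, 2072 (21 left).
+21 → Aug 22, 2072.

August 22, 2072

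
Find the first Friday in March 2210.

March 1, 2210 is a Thursday.
The first Friday is therefore March 2 (1 days later).

March 2, 2210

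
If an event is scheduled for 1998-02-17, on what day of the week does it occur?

Doomsday rule: the anchor day for the 1900s is Wednesday. For year 98: 98÷12 = 8 r 2, and 2÷4 = 0, so 8+2+0 = 10.
Wednesday + 10 ≡ Saturday — that's 1998's doomsday.
In February the doomsday date is Feb 28 (1998 is not a leap year).
Feb 17 is 11 days before Feb 28; 11 mod 7 = 4, so Saturday − 4 = Tuesday.

Tuesday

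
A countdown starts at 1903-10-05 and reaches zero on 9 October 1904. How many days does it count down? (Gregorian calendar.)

370

Oct 5, 1903 → Nov 5, 1903: 31 days (October has 31).
Nov 5, 1903 → Dec 5, 1903: 30 days (November has 30).
Dec 5, 1903 → Jan 5, 1904: 31 days (December has 31).
Jan 5, 1904 → Feb 5, 1904: 31 days (January has 31).
Feb 5, 1904 → Mar 5, 1904: 29 days (February has 29).
Mar 5, 1904 → Apr 5, 1904: 31 days (March has 31).
Apr 5, 1904 → May 5, 1904: 30 days (April has 30).
May 5, 1904 → Jun 5, 1904: 31 days (May has 31).
Jun 5, 1904 → Jul 5, 1904: 30 days (June has 30).
Jul 5, 1904 → Aug 5, 1904: 31 days (July has 31).
Aug 5, 1904 → Sep 5, 1904: 31 days (August has 31).
Sep 5, 1904 → Oct 5, 1904: 30 days (September has 30).
Oct 5, 1904 → Oct 9, 1904: 4 days.
Total: 370 days.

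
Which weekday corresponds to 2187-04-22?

Doomsday rule: the anchor day for the 2100s is Sunday. For year 87: 87÷12 = 7 r 3, and 3÷4 = 0, so 7+3+0 = 10.
Sunday + 10 ≡ Wednesday — that's 2187's doomsday.
In April the doomsday date is Apr 4.
Apr 22 is 18 days after Apr 4; 18 mod 7 = 4, so Wednesday + 4 = Sunday.

Sunday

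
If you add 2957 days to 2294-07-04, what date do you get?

August 9, 2302

+365 (one year) → Jul 4, 2295 (2592 left).
+366 (one year; includes Feb 29, 2296) → Jul 4, 2296 (2226 left).
+365 (one year) → Jul 4, 2297 (1861 left).
+365 (one year) → Jul 4, 2298 (1496 left).
+365 (one year) → Jul 4, 2299 (1131 left).
+365 (one year) → Jul 4, 2300 (766 left).
+365 (one year) → Jul 4, 2301 (401 left).
+365 (one year) → Jul 4, 2302 (36 left).
Jul has 31 days: +28 → Aug 1, 2302 (8 left).
+8 → Aug 9, 2302.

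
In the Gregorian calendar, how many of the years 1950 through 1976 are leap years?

7

Multiples of 4 in [1950,1976]: 7.
Of those, multiples of 100: 0 (not leap unless ÷400).
Multiples of 400: 0.
Leap years = 7 − 0 + 0 = 7.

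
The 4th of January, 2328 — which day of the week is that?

Wednesday

Doomsday rule: the anchor day for the 2300s is Wednesday. For year 28: 28÷12 = 2 r 4, and 4÷4 = 1, so 2+4+1 = 7.
Wednesday + 7 ≡ Wednesday — that's 2328's doomsday.
In January the doomsday date is Jan 4 (2328 is a leap year (divisible by 4)).
Jan 4 is the doomsday itself: Wednesday.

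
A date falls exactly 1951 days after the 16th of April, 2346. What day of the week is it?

First find the weekday of Apr 16, 2346. Doomsday rule: the anchor day for the 2300s is Wednesday. For year 46: 46÷12 = 3 r 10, and 10÷4 = 2, so 3+10+2 = 15.
Wednesday + 15 ≡ Thursday — that's 2346's doomsday.
In April the doomsday date is Apr 4.
Apr 16 is 12 days after Apr 4; 12 mod 7 = 5, so Thursday + 5 = Tuesday.
1951 mod 7 = 5, so 1951 days after a Tuesday is Tuesday + 5 = Sunday.

Sunday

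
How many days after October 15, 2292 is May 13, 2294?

Oct 15, 2292 → Oct 15, 2293: 365 days.
Oct 15, 2293 → Nov 15, 2293: 31 days (October has 31).
Nov 15, 2293 → Dec 15, 2293: 30 days (November has 30).
Dec 15, 2293 → Jan 15, 2294: 31 days (December has 31).
Jan 15, 2294 → Feb 15, 2294: 31 days (January has 31).
Feb 15, 2294 → Mar 15, 2294: 28 days (February has 28).
Mar 15, 2294 → Apr 15, 2294: 31 days (March has 31).
Apr 15, 2294 → May 13, 2294: 28 days.
Total: 575 days.

575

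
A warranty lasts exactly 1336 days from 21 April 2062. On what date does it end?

December 17, 2065

+365 (one year) → Apr 21, 2063 (971 left).
+366 (one year; includes Feb 29, 2064) → Apr 21, 2064 (605 left).
+365 (one year) → Apr 21, 2065 (240 left).
Apr has 30 days: +10 → May 1, 2065 (230 left).
May has 31 days: +31 → Jun 1, 2065 (199 left).
Jun has 30 days: +30 → Jul 1, 2065 (169 left).
Jul has 31 days: +31 → Aug 1, 2065 (138 left).
Aug has 31 days: +31 → Sep 1, 2065 (107 left).
Sep has 30 days: +30 → Oct 1, 2065 (77 left).
Oct has 31 days: +31 → Nov 1, 2065 (46 left).
Nov has 30 days: +30 → Dec 1, 2065 (16 left).
+16 → Dec 17, 2065.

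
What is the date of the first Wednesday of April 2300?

April 4, 2300

April 1, 2300 is a Sunday.
The first Wednesday is therefore April 4 (3 days later).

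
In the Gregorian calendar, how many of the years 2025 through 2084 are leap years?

Multiples of 4 in [2025,2084]: 15.
Of those, multiples of 100: 0 (not leap unless ÷400).
Multiples of 400: 0.
Leap years = 15 − 0 + 0 = 15.

15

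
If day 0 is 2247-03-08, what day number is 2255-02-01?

2887

Mar 8, 2247 → Mar 8, 2248: 366 days (Feb 29, 2248 is in that span).
Mar 8, 2248 → Mar 8, 2249: 365 days.
Mar 8, 2249 → Mar 8, 2250: 365 days.
Mar 8, 2250 → Mar 8, 2251: 365 days.
Mar 8, 2251 → Mar 8, 2252: 366 days (Feb 29, 2252 is in that span).
Mar 8, 2252 → Mar 8, 2253: 365 days.
Mar 8, 2253 → Mar 8, 2254: 365 days.
Mar 8, 2254 → Apr 8, 2254: 31 days (March has 31).
Apr 8, 2254 → May 8, 2254: 30 days (April has 30).
May 8, 2254 → Jun 8, 2254: 31 days (May has 31).
Jun 8, 2254 → Jul 8, 2254: 30 days (June has 30).
Jul 8, 2254 → Aug 8, 2254: 31 days (July has 31).
Aug 8, 2254 → Sep 8, 2254: 31 days (August has 31).
Sep 8, 2254 → Oct 8, 2254: 30 days (September has 30).
Oct 8, 2254 → Nov 8, 2254: 31 days (October has 31).
Nov 8, 2254 → Dec 8, 2254: 30 days (November has 30).
Dec 8, 2254 → Jan 8, 2255: 31 days (December has 31).
Jan 8, 2255 → Feb 1, 2255: 24 days.
Total: 2887 days.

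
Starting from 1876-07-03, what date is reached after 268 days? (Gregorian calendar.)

March 28, 1877

Jul has 31 days: +29 → Aug 1, 1876 (239 left).
Aug has 31 days: +31 → Sep 1, 1876 (208 left).
Sep has 30 days: +30 → Oct 1, 1876 (178 left).
Oct has 31 days: +31 → Nov 1, 1876 (147 left).
Nov has 30 days: +30 → Dec 1, 1876 (117 left).
Dec has 31 days: +31 → Jan 1, 1877 (86 left).
Jan has 31 days: +31 → Feb 1, 1877 (55 left).
Feb has 28 days: +28 → Mar 1, 1877 (27 left).
+27 → Mar 28, 1877.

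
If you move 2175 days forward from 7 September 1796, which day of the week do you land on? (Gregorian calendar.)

Monday

First find the weekday of Sep 7, 1796. Doomsday rule: the anchor day for the 1700s is Sunday. For year 96: 96÷12 = 8 r 0, and 0÷4 = 0, so 8+0+0 = 8.
Sunday + 8 ≡ Monday — that's 1796's doomsday.
In September the doomsday date is Sep 5.
Sep 7 is 2 days after Sep 5; 2 mod 7 = 2, so Monday + 2 = Wednesday.
2175 mod 7 = 5, so 2175 days after a Wednesday is Wednesday + 5 = Monday.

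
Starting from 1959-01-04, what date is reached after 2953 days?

February 4, 1967

+365 (one year) → Jan 4, 1960 (2588 left).
+366 (one year; includes Feb 29, 1960) → Jan 4, 1961 (2222 left).
+365 (one year) → Jan 4, 1962 (1857 left).
+365 (one year) → Jan 4, 1963 (1492 left).
+365 (one year) → Jan 4, 1964 (1127 left).
+366 (one year; includes Feb 29, 1964) → Jan 4, 1965 (761 left).
+365 (one year) → Jan 4, 1966 (396 left).
Jan has 31 days: +28 → Feb 1, 1966 (368 left).
Feb has 28 days: +28 → Mar 1, 1966 (340 left).
Mar has 31 days: +31 → Apr 1, 1966 (309 left).
Apr has 30 days: +30 → May 1, 1966 (279 left).
May has 31 days: +31 → Jun 1, 1966 (248 left).
Jun has 30 days: +30 → Jul 1, 1966 (218 left).
Jul has 31 days: +31 → Aug 1, 1966 (187 left).
Aug has 31 days: +31 → Sep 1, 1966 (156 left).
Sep has 30 days: +30 → Oct 1, 1966 (126 left).
Oct has 31 days: +31 → Nov 1, 1966 (95 left).
Nov has 30 days: +30 → Dec 1, 1966 (65 left).
Dec has 31 days: +31 → Jan 1, 1967 (34 left).
Jan has 31 days: +31 → Feb 1, 1967 (3 left).
+3 → Feb 4, 1967.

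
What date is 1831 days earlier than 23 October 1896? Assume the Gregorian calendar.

−366 (one year; includes Feb 29, 1896) → Oct 23, 1895 (1465 left).
−365 (one year) → Oct 23, 1894 (1100 left).
−365 (one year) → Oct 23, 1893 (735 left).
−365 (one year) → Oct 23, 1892 (370 left).
−23 → Sep 30, 1892 (end of Sep, 30 days; 347 left).
−30 → Aug 31, 1892 (end of Aug, 31 days; 317 left).
−31 → Jul 31, 1892 (end of Jul, 31 days; 286 left).
−31 → Jun 30, 1892 (end of Jun, 30 days; 255 left).
−30 → May 31, 1892 (end of May, 31 days; 225 left).
−31 → Apr 30, 1892 (end of Apr, 30 days; 194 left).
−30 → Mar 31, 1892 (end of Mar, 31 days; 164 left).
−31 → Feb 29, 1892 (end of Feb, 29 days; 133 left).
−29 → Jan 31, 1892 (end of Jan, 31 days; 104 left).
−31 → Dec 31, 1891 (end of Dec, 31 days; 73 left).
−31 → Nov 30, 1891 (end of Nov, 30 days; 42 left).
−30 → Oct 31, 1891 (end of Oct, 31 days; 12 left).
−12 → Oct 19, 1891.

October 19, 1891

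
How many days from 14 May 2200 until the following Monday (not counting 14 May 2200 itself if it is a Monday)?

5

May 14, 2200 is a Wednesday.
From Wednesday to the next Monday is 5 days.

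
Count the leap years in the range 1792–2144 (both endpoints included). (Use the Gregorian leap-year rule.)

86

Multiples of 4 in [1792,2144]: 89.
Of those, multiples of 100: 4 (not leap unless ÷400).
Multiples of 400: 1.
Leap years = 89 − 4 + 1 = 86.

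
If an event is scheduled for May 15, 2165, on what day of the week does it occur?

Doomsday rule: the anchor day for the 2100s is Sunday. For year 65: 65÷12 = 5 r 5, and 5÷4 = 1, so 5+5+1 = 11.
Sunday + 11 ≡ Thursday — that's 2165's doomsday.
In May the doomsday date is May 9.
May 15 is 6 days after May 9; 6 mod 7 = 6, so Thursday + 6 = Wednesday.

Wednesday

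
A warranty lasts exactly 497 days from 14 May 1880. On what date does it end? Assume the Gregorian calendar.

September 23, 1881

+365 (one year) → May 14, 1881 (132 left).
May has 31 days: +18 → Jun 1, 1881 (114 left).
Jun has 30 days: +30 → Jul 1, 1881 (84 left).
Jul has 31 days: +31 → Aug 1, 1881 (53 left).
Aug has 31 days: +31 → Sep 1, 1881 (22 left).
+22 → Sep 23, 1881.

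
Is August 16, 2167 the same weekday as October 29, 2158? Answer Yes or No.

Yes

From Oct 29, 2158 to Aug 16, 2167 is 3213 days.
3213 mod 7 = 0, so they are the same weekday.
(Oct 29, 2158 is a Sunday; Aug 16, 2167 is a Sunday.)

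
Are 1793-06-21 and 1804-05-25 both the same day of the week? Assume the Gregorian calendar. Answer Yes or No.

From Jun 21, 1793 to May 25, 1804 is 3990 days.
3990 mod 7 = 0, so they are the same weekday.
(Jun 21, 1793 is a Friday; May 25, 1804 is a Friday.)

Yes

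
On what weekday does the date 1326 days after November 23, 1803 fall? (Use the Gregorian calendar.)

Saturday

Nov 23, 1803 is a Wednesday.
1326 mod 7 = 3, so 1326 days after a Wednesday is Wednesday + 3 = Saturday.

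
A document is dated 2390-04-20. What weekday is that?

Doomsday rule: the anchor day for the 2300s is Wednesday. For year 90: 90÷12 = 7 r 6, and 6÷4 = 1, so 7+6+1 = 14.
Wednesday + 14 ≡ Wednesday — that's 2390's doomsday.
In April the doomsday date is Apr 4.
Apr 20 is 16 days after Apr 4; 16 mod 7 = 2, so Wednesday + 2 = Friday.

Friday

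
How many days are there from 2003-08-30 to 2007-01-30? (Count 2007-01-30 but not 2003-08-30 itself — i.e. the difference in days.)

Aug 30, 2003 → Aug 30, 2004: 366 days (Feb 29, 2004 is in that span).
Aug 30, 2004 → Aug 30, 2005: 365 days.
Aug 30, 2005 → Aug 30, 2006: 365 days.
Aug 30, 2006 → Sep 30, 2006: 31 days (August has 31).
Sep 30, 2006 → Oct 30, 2006: 30 days (September has 30).
Oct 30, 2006 → Nov 30, 2006: 31 days (October has 31).
Nov 30, 2006 → Dec 30, 2006: 30 days (November has 30).
Dec 30, 2006 → Jan 30, 2007: 31 days.
Total: 1249 days.

1249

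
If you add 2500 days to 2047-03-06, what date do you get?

+366 (one year; includes Feb 29, 2048) → Mar 6, 2048 (2134 left).
+365 (one year) → Mar 6, 2049 (1769 left).
+365 (one year) → Mar 6, 2050 (1404 left).
+365 (one year) → Mar 6, 2051 (1039 left).
+366 (one year; includes Feb 29, 2052) → Mar 6, 2052 (673 left).
+365 (one year) → Mar 6, 2053 (308 left).
Mar has 31 days: +26 → Apr 1, 2053 (282 left).
Apr has 30 days: +30 → May 1, 2053 (252 left).
May has 31 days: +31 → Jun 1, 2053 (221 left).
Jun has 30 days: +30 → Jul 1, 2053 (191 left).
Jul has 31 days: +31 → Aug 1, 2053 (160 left).
Aug has 31 days: +31 → Sep 1, 2053 (129 left).
Sep has 30 days: +30 → Oct 1, 2053 (99 left).
Oct has 31 days: +31 → Nov 1, 2053 (68 left).
Nov has 30 days: +30 → Dec 1, 2053 (38 left).
Dec has 31 days: +31 → Jan 1, 2054 (7 left).
+7 → Jan 8, 2054.

January 8, 2054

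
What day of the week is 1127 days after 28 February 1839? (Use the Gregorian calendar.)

Thursday

First find the weekday of Feb 28, 1839. Doomsday rule: the anchor day for the 1800s is Friday. For year 39: 39÷12 = 3 r 3, and 3÷4 = 0, so 3+3+0 = 6.
Friday + 6 ≡ Thursday — that's 1839's doomsday.
In February the doomsday date is Feb 28 (1839 is not a leap year).
Feb 28 is the doomsday itself: Thursday.
1127 mod 7 = 0, so 1127 days after a Thursday is Thursday + 0 = Thursday.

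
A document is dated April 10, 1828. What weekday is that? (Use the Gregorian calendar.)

Thursday

Doomsday rule: the anchor day for the 1800s is Friday. For year 28: 28÷12 = 2 r 4, and 4÷4 = 1, so 2+4+1 = 7.
Friday + 7 ≡ Friday — that's 1828's doomsday.
In April the doomsday date is Apr 4.
Apr 10 is 6 days after Apr 4; 6 mod 7 = 6, so Friday + 6 = Thursday.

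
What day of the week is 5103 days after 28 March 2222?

First find the weekday of Mar 28, 2222. Doomsday rule: the anchor day for the 2200s is Friday. For year 22: 22÷12 = 1 r 10, and 10÷4 = 2, so 1+10+2 = 13.
Friday + 13 ≡ Thursday — that's 2222's doomsday.
In March the doomsday date is Mar 14.
Mar 28 is 14 days after Mar 14; 14 mod 7 = 0, so Thursday + 0 = Thursday.
5103 mod 7 = 0, so 5103 days after a Thursday is Thursday + 0 = Thursday.

Thursday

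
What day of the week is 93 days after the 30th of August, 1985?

Aug 30, 1985 is a Friday.
93 mod 7 = 2, so 93 days after a Friday is Friday + 2 = Sunday.

Sunday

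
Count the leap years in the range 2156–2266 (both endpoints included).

27

Multiples of 4 in [2156,2266]: 28.
Of those, multiples of 100: 1 (not leap unless ÷400).
Multiples of 400: 0.
Leap years = 28 − 1 + 0 = 27.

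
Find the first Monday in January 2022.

January 3, 2022

January 1, 2022 is a Saturday.
The first Monday is therefore January 3 (2 days later).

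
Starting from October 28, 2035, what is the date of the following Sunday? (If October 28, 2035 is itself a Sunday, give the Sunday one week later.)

Oct 28, 2035 is a Sunday.
From Sunday to the next Sunday is 7 days.
Oct 28, 2035 + 7 = Nov 4, 2035.

November 4, 2035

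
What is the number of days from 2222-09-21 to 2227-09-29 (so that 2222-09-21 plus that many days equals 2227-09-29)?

1834

Sep 21, 2222 → Sep 21, 2223: 365 days.
Sep 21, 2223 → Sep 21, 2224: 366 days (Feb 29, 2224 is in that span).
Sep 21, 2224 → Sep 21, 2225: 365 days.
Sep 21, 2225 → Sep 21, 2226: 365 days.
Sep 21, 2226 → Oct 21, 2226: 30 days (September has 30).
Oct 21, 2226 → Nov 21, 2226: 31 days (October has 31).
Nov 21, 2226 → Dec 21, 2226: 30 days (November has 30).
Dec 21, 2226 → Jan 21, 2227: 31 days (December has 31).
Jan 21, 2227 → Feb 21, 2227: 31 days (January has 31).
Feb 21, 2227 → Mar 21, 2227: 28 days (February has 28).
Mar 21, 2227 → Apr 21, 2227: 31 days (March has 31).
Apr 21, 2227 → May 21, 2227: 30 days (April has 30).
May 21, 2227 → Jun 21, 2227: 31 days (May has 31).
Jun 21, 2227 → Jul 21, 2227: 30 days (June has 30).
Jul 21, 2227 → Aug 21, 2227: 31 days (July has 31).
Aug 21, 2227 → Sep 21, 2227: 31 days (August has 31).
Sep 21, 2227 → Sep 29, 2227: 8 days.
Total: 1834 days.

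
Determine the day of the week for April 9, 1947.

January 1, 1947 is a Wednesday.
Jan 1, 1947 → Feb 1, 1947: 31 days (January has 31).
Feb 1, 1947 → Mar 1, 1947: 28 days (February has 28).
Mar 1, 1947 → Apr 1, 1947: 31 days (March has 31).
Apr 1, 1947 → Apr 9, 1947: 8 days.
Total: 98 days.
98 mod 7 = 0, so Wednesday + 0 = Wednesday.

Wednesday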